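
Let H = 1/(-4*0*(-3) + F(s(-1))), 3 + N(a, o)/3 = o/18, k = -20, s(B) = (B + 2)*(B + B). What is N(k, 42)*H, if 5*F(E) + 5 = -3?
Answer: 5/4 ≈ 1.2500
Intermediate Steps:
s(B) = 2*B*(2 + B) (s(B) = (2 + B)*(2*B) = 2*B*(2 + B))
N(a, o) = -9 + o/6 (N(a, o) = -9 + 3*(o/18) = -9 + o/6)
F(E) = -8/5 (F(E) = -1 + (⅕)*(-3) = -1 - ⅗ = -8/5)
H = -5/8 (H = 1/(-4*0*(-3) - 8/5) = 1/(0*(-3) - 8/5) = 1/(0 - 8/5) = 1/(-8/5) = -5/8 ≈ -0.62500)
N(k, 42)*H = (-9 + (⅙)*42)*(-5/8) = (-9 + 7)*(-5/8) = -2*(-5/8) = 5/4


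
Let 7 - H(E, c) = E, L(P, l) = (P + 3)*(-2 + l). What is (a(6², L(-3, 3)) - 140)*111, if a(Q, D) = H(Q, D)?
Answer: -18759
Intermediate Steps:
L(P, l) = (-2 + l)*(3 + P) (L(P, l) = (3 + P)*(-2 + l) = (-2 + l)*(3 + P))
H(E, c) = 7 - E
a(Q, D) = 7 - Q
(a(6², L(-3, 3)) - 140)*111 = ((7 - 1*6²) - 140)*111 = ((7 - 1*36) - 140)*111 = ((7 - 36) - 140)*111 = (-29 - 140)*111 = -169*111 = -18759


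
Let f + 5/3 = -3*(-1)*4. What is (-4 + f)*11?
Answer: 209/3 ≈ 69.667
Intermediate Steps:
f = 31/3 (f = -5/3 - 3*(-1)*4 = -5/3 + 3*4 = -5/3 + 12 = 31/3 ≈ 10.333)
(-4 + f)*11 = (-4 + 31/3)*11 = (19/3)*11 = 209/3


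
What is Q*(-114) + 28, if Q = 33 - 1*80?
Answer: 5386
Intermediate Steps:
Q = -47 (Q = 33 - 80 = -47)
Q*(-114) + 28 = -47*(-114) + 28 = 5358 + 28 = 5386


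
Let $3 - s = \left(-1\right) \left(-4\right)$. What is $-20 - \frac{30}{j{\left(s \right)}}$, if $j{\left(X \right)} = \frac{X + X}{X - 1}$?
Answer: $-50$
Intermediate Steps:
$s = -1$ ($s = 3 - \left(-1\right) \left(-4\right) = 3 - 4 = -1$)
$j{\left(X \right)} = \frac{2 X}{-1 + X}$
$-20 - \frac{30}{j{\left(s \right)}} = -20 - \frac{30}{2 \left(-1\right) \frac{1}{-1 - 1}} = -20 - \frac{30}{2 \left(-1\right) \frac{1}{-2}} = -20 - \frac{30}{2 \left(-1\right) \left(- \frac{1}{2}\right)} = -20 - \frac{30}{1} = -20 - 30 = -50$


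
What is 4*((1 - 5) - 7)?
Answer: -44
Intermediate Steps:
4*((1 - 5) - 7) = 4*(-4 - 7) = 4*(-11) = -44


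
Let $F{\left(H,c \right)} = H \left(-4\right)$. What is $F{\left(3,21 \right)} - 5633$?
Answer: $-5645$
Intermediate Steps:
$F{\left(H,c \right)} = - 4 H$
$F{\left(3,21 \right)} - 5633 = \left(-4\right) 3 - 5633 = -12 - 5633 = -5645$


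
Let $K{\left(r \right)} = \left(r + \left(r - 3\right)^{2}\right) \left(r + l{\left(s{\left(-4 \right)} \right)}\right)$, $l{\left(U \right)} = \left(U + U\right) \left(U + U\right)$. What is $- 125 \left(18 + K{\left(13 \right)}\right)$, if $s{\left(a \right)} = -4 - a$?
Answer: $-185875$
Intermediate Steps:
$l{\left(U \right)} = 4 U^{2}$ ($l{\left(U \right)} = 2 U 2 U = 4 U^{2}$)
$K{\left(r \right)} = r \left(r + \left(-3 + r\right)^{2}\right)$ ($K{\left(r \right)} = \left(r + \left(r - 3\right)^{2}\right) \left(r + 4 \left(-4 - -4\right)^{2}\right) = \left(r + \left(-3 + r\right)^{2}\right) \left(r + 4 \left(-4 + 4\right)^{2}\right) = \left(r + \left(-3 + r\right)^{2}\right) \left(r + 4 \cdot 0^{2}\right) = \left(r + \left(-3 + r\right)^{2}\right) \left(r + 4 \cdot 0\right) = \left(r + \left(-3 + r\right)^{2}\right) \left(r + 0\right) = \left(r + \left(-3 + r\right)^{2}\right) r = r \left(r + \left(-3 + r\right)^{2}\right)$)
$- 125 \left(18 + K{\left(13 \right)}\right) = - 125 \left(18 + 13 \left(13 + \left(-3 + 13\right)^{2}\right)\right) = - 125 \left(18 + 13 \left(13 + 10^{2}\right)\right) = - 125 \left(18 + 13 \left(13 + 100\right)\right) = - 125 \left(18 + 13 \cdot 113\right) = - 125 \left(18 + 1469\right) = \left(-125\right) 1487 = -185875$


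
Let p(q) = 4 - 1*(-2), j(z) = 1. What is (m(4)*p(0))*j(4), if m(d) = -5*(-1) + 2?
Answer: 42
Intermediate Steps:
m(d) = 7 (m(d) = 5 + 2 = 7)
p(q) = 6 (p(q) = 4 + 2 = 6)
(m(4)*p(0))*j(4) = (7*6)*1 = 42*1 = 42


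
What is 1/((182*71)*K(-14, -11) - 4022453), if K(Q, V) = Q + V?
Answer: -1/4345503 ≈ -2.3012e-7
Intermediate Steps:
1/((182*71)*K(-14, -11) - 4022453) = 1/((182*71)*(-14 - 11) - 4022453) = 1/(12922*(-25) - 4022453) = 1/(-323050 - 4022453) = 1/(-4345503) = -1/4345503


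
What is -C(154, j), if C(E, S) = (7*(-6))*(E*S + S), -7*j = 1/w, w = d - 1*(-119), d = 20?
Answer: -930/139 ≈ -6.6906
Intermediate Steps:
w = 139 (w = 20 - 1*(-119) = 20 + 119 = 139)
j = -1/973 (j = -⅐/139 = -⅐*1/139 = -1/973 ≈ -0.0010277)
C(E, S) = -42*S - 42*E*S (C(E, S) = -42*(S + E*S) = -42*S - 42*E*S)
-C(154, j) = -(-42)*(-1)*(1 + 154)/973 = -(-42)*(-1)*155/973 = -1*930/139 = -930/139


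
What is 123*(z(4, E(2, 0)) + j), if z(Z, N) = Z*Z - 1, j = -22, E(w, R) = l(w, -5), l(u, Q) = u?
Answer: -861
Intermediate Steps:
E(w, R) = w
z(Z, N) = -1 + Z**2 (z(Z, N) = Z**2 - 1 = -1 + Z**2)
123*(z(4, E(2, 0)) + j) = 123*((-1 + 4**2) - 22) = 123*((-1 + 16) - 22) = 123*(15 - 22) = 123*(-7) = -861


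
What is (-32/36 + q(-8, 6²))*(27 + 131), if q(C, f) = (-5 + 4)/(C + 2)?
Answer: -1027/9 ≈ -114.11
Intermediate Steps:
q(C, f) = -1/(2 + C)
(-32/36 + q(-8, 6²))*(27 + 131) = (-32/36 - 1/(2 - 8))*(27 + 131) = (-32*1/36 - 1/(-6))*158 = (-8/9 - 1*(-⅙))*158 = (-8/9 + ⅙)*158 = -13/18*158 = -1027/9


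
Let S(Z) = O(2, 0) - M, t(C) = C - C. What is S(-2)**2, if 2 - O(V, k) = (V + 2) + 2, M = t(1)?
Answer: 16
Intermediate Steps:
t(C) = 0
M = 0
O(V, k) = -2 - V (O(V, k) = 2 - ((V + 2) + 2) = 2 - ((2 + V) + 2) = 2 - (4 + V) = 2 + (-4 - V) = -2 - V)
S(Z) = -4 (S(Z) = (-2 - 1*2) - 1*0 = (-2 - 2) + 0 = -4 + 0 = -4)
S(-2)**2 = (-4)**2 = 16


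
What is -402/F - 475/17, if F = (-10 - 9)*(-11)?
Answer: -106109/3553 ≈ -29.865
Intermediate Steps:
F = 209 (F = -19*(-11) = 209)
-402/F - 475/17 = -402/209 - 475/17 = -106109/3553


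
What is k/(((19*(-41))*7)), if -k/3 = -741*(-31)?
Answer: 3627/287 ≈ 12.638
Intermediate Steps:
k = -68913 (k = -(-2223)*(-31) = -3*22971 = -68913)
k/(((19*(-41))*7)) = -68913/((19*(-41))*7) = -68913/((-779*7)) = -68913/(-5453) = -68913*(-1/5453) = 3627/287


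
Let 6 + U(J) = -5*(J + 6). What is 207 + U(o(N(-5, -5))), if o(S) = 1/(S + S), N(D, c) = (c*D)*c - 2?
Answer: 43439/254 ≈ 171.02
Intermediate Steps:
N(D, c) = -2 + D*c² (N(D, c) = (D*c)*c - 2 = D*c² - 2 = -2 + D*c²)
o(S) = 1/(2*S)
U(J) = -36 - 5*J (U(J) = -6 - 5*(J + 6) = -6 - 5*(6 + J) = -6 + (-30 - 5*J) = -36 - 5*J)
207 + U(o(N(-5, -5))) = 207 + (-36 - 5/(2*(-2 - 5*(-5)²))) = 207 + (-36 - 5/(2*(-2 - 5*25))) = 207 + (-36 - 5/(2*(-2 - 125))) = 207 + (-36 - 5/(2*(-127))) = 207 + (-36 - 5*(-1)/(2*127)) = 207 + (-36 - 5*(-1/254)) = 207 + (-36 + 5/254) = 207 - 9139/254 = 43439/254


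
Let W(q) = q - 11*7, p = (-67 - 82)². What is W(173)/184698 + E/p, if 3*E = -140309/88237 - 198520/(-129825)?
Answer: 812391946116323/1565750431436394015 ≈ 0.00051885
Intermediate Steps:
p = 22201 (p = (-149)² = 22201)
W(q) = -77 + q (W(q) = q - 77 = -77 + q)
E = -139761337/6873221115 (E = (-140309/88237 - 198520/(-129825))/3 = (-140309*1/88237 - 198520*(-1/129825))/3 = (-140309/88237 + 39704/25965)/3 = (⅓)*(-139761337/2291073705) = -139761337/6873221115 ≈ -0.020334)
W(173)/184698 + E/p = (-77 + 173)/184698 - 139761337/6873221115/22201 = 96*(1/184698) - 139761337/6873221115*1/22201 = 16/30783 - 139761337/152592381974115 = 812391946116323/1565750431436394015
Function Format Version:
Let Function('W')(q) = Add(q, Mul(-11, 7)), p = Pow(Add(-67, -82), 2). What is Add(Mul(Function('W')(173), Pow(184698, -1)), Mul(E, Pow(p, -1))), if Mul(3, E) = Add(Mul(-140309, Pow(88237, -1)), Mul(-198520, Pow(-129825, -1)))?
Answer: Rational(812391946116323, 1565750431436394015) ≈ 0.00051885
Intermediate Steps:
p = 22201 (p = Pow(-149, 2) = 22201)
Function('W')(q) = Add(-77, q) (Function('W')(q) = Add(q, -77) = Add(-77, q))
E = Rational(-139761337, 6873221115) (E = Mul(Rational(1, 3), Add(Mul(-140309, Pow(88237, -1)), Mul(-198520, Pow(-129825, -1)))) = Mul(Rational(1, 3), Add(Mul(-140309, Rational(1, 88237)), Mul(-198520, Rational(-1, 129825)))) = Mul(Rational(1, 3), Add(Rational(-140309, 88237), Rational(39704, 25965))) = Mul(Rational(1, 3), Rational(-139761337, 2291073705)) = Rational(-139761337, 6873221115) ≈ -0.020334)
Add(Mul(Function('W')(173), Pow(184698, -1)), Mul(E, Pow(p, -1))) = Add(Mul(Add(-77, 173), Pow(184698, -1)), Mul(Rational(-139761337, 6873221115), Pow(22201, -1))) = Add(Mul(96, Rational(1, 184698)), Mul(Rational(-139761337, 6873221115), Rational(1, 22201))) = Add(Rational(16, 30783), Rational(-139761337, 152592381974115)) = Rational(812391946116323, 1565750431436394015)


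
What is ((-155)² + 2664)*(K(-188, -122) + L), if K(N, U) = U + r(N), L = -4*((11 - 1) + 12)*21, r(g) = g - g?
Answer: -52577330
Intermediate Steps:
r(g) = 0
L = -1848 (L = -4*(10 + 12)*21 = -4*22*21 = -88*21 = -1848)
K(N, U) = U (K(N, U) = U + 0 = U)
((-155)² + 2664)*(K(-188, -122) + L) = ((-155)² + 2664)*(-122 - 1848) = (24025 + 2664)*(-1970) = 26689*(-1970) = -52577330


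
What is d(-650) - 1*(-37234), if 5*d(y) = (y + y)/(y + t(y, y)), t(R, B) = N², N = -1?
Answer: 24165126/649 ≈ 37234.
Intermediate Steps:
t(R, B) = 1 (t(R, B) = (-1)² = 1)
d(y) = 2*y/(5*(1 + y)) (d(y) = ((y + y)/(y + 1))/5 = ((2*y)/(1 + y))/5 = (2*y/(1 + y))/5 = 2*y/(5*(1 + y)))
d(-650) - 1*(-37234) = (⅖)*(-650)/(1 - 650) - 1*(-37234) = (⅖)*(-650)/(-649) + 37234 = (⅖)*(-650)*(-1/649) + 37234 = 260/649 + 37234 = 24165126/649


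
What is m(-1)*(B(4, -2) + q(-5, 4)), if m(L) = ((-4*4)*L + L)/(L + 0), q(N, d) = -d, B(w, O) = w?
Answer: 0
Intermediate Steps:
m(L) = -15 (m(L) = (-16*L + L)/L = (-15*L)/L = -15)
m(-1)*(B(4, -2) + q(-5, 4)) = -15*(4 - 1*4) = -15*(4 - 4) = -15*0 = 0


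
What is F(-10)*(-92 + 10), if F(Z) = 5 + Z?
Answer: 410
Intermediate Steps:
F(-10)*(-92 + 10) = (5 - 10)*(-92 + 10) = -5*(-82) = 410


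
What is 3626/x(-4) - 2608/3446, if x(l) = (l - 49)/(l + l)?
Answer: 49911672/91319 ≈ 546.56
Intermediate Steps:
x(l) = (-49 + l)/(2*l) (x(l) = (-49 + l)/((2*l)) = (-49 + l)*(1/(2*l)) = (-49 + l)/(2*l))
3626/x(-4) - 2608/3446 = 3626/(((1/2)*(-49 - 4)/(-4))) - 2608/3446 = 3626/(((1/2)*(-1/4)*(-53))) - 2608*1/3446 = 3626/(53/8) - 1304/1723 = 3626*(8/53) - 1304/1723 = 29008/53 - 1304/1723 = 49911672/91319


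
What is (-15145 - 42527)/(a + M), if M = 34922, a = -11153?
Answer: -6408/2641 ≈ -2.4264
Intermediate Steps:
(-15145 - 42527)/(a + M) = (-15145 - 42527)/(-11153 + 34922) = -57672/23769 = -57672*1/23769 = -6408/2641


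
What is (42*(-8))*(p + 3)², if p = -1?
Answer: -1344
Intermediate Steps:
(42*(-8))*(p + 3)² = (42*(-8))*(-1 + 3)² = -336*2² = -336*4 = -1344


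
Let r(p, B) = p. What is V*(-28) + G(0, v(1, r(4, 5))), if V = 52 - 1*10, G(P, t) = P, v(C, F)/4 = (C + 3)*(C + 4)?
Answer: -1176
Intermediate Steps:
v(C, F) = 4*(3 + C)*(4 + C) (v(C, F) = 4*((C + 3)*(C + 4)) = 4*((3 + C)*(4 + C)) = 4*(3 + C)*(4 + C))
V = 42 (V = 52 - 10 = 42)
V*(-28) + G(0, v(1, r(4, 5))) = 42*(-28) + 0 = -1176 + 0 = -1176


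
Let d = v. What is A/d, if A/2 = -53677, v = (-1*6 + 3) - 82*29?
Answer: 107354/2381 ≈ 45.088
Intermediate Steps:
v = -2381 (v = (-6 + 3) - 2378 = -3 - 2378 = -2381)
A = -107354 (A = 2*(-53677) = -107354)
d = -2381
A/d = -107354/(-2381) = -107354*(-1/2381) = 107354/2381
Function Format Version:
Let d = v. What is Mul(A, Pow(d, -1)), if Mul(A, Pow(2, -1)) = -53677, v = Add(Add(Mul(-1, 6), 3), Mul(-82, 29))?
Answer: Rational(107354, 2381) ≈ 45.088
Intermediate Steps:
v = -2381 (v = Add(Add(-6, 3), -2378) = Add(-3, -2378) = -2381)
A = -107354 (A = Mul(2, -53677) = -107354)
d = -2381
Mul(A, Pow(d, -1)) = Mul(-107354, Pow(-2381, -1)) = Mul(-107354, Rational(-1, 2381)) = Rational(107354, 2381)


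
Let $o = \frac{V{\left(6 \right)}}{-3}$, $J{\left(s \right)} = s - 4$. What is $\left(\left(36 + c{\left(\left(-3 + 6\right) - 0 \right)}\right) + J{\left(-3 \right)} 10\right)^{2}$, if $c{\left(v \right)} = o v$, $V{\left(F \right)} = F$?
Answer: $1600$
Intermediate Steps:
$J{\left(s \right)} = -4 + s$
$o = -2$ ($o = \frac{6}{-3} = 6 \left(- \frac{1}{3}\right) = -2$)
$c{\left(v \right)} = - 2 v$
$\left(\left(36 + c{\left(\left(-3 + 6\right) - 0 \right)}\right) + J{\left(-3 \right)} 10\right)^{2} = \left(\left(36 - 2 \left(\left(-3 + 6\right) - 0\right)\right) + \left(-4 - 3\right) 10\right)^{2} = \left(\left(36 - 2 \left(3 + 0\right)\right) - 70\right)^{2} = \left(\left(36 - 6\right) - 70\right)^{2} = \left(30 - 70\right)^{2} = \left(-40\right)^{2} = 1600$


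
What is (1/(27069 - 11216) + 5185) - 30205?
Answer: -396642059/15853 ≈ -25020.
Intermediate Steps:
(1/(27069 - 11216) + 5185) - 30205 = (1/15853 + 5185) - 30205 = 82197806/15853 - 30205 = -396642059/15853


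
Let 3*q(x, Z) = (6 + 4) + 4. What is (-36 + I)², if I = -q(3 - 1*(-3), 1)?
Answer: 14884/9 ≈ 1653.8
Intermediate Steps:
q(x, Z) = 14/3 (q(x, Z) = ((6 + 4) + 4)/3 = (10 + 4)/3 = (⅓)*14 = 14/3)
I = -14/3 (I = -1*14/3 = -14/3 ≈ -4.6667)
(-36 + I)² = (-36 - 14/3)² = (-122/3)² = 14884/9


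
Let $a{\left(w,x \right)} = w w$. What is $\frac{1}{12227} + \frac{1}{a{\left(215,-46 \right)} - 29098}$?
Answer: $\frac{29354}{209411829} \approx 0.00014017$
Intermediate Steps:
$a{\left(w,x \right)} = w^{2}$
$\frac{1}{12227} + \frac{1}{a{\left(215,-46 \right)} - 29098} = \frac{1}{12227} + \frac{1}{215^{2} - 29098} = \frac{1}{12227} + \frac{1}{46225 - 29098} = \frac{1}{12227} + \frac{1}{17127} = \frac{29354}{209411829}$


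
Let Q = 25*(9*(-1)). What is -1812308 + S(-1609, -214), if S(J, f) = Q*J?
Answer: -1450283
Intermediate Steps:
Q = -225 (Q = 25*(-9) = -225)
S(J, f) = -225*J
-1812308 + S(-1609, -214) = -1812308 - 225*(-1609) = -1812308 + 362025 = -1450283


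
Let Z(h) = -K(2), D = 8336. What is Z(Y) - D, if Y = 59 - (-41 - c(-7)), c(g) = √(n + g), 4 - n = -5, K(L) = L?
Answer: -8338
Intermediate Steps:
n = 9 (n = 4 - 1*(-5) = 4 + 5 = 9)
c(g) = √(9 + g)
Y = 100 + √2 (Y = 59 - (-41 - √(9 - 7)) = 59 - (-41 - √2) = 59 + (41 + √2) = 100 + √2 ≈ 101.41)
Z(h) = -2 (Z(h) = -1*2 = -2)
Z(Y) - D = -2 - 1*8336 = -2 - 8336 = -8338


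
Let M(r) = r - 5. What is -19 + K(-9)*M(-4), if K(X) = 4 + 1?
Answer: -64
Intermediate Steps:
K(X) = 5
M(r) = -5 + r
-19 + K(-9)*M(-4) = -19 + 5*(-5 - 4) = -19 + 5*(-9) = -19 - 45 = -64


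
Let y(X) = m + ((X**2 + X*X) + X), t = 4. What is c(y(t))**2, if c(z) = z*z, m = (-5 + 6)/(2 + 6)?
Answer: 6975757441/4096 ≈ 1.7031e+6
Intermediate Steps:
m = 1/8 ≈ 0.12500
y(X) = 1/8 + X + 2*X**2 (y(X) = 1/8 + ((X**2 + X*X) + X) = 1/8 + ((X**2 + X**2) + X) = 1/8 + (2*X**2 + X) = 1/8 + (X + 2*X**2) = 1/8 + X + 2*X**2)
c(z) = z**2
c(y(t))**2 = ((1/8 + 4 + 2*4**2)**2)**2 = ((1/8 + 4 + 2*16)**2)**2 = ((1/8 + 4 + 32)**2)**2 = ((289/8)**2)**2 = (83521/64)**2 = 6975757441/4096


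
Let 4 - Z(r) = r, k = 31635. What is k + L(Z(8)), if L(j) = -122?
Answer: 31513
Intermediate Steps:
Z(r) = 4 - r
k + L(Z(8)) = 31635 - 122 = 31513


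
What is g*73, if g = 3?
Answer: 219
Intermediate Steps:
g*73 = 3*73 = 219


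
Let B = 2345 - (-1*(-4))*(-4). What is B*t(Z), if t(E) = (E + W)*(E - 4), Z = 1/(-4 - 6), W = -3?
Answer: 3000831/100 ≈ 30008.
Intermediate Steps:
B = 2361 (B = 2345 - 4*(-4) = 2345 - 1*(-16) = 2345 + 16 = 2361)
Z = -1/10 (Z = 1/(-10) = -1/10 ≈ -0.10000)
t(E) = (-4 + E)*(-3 + E) (t(E) = (E - 3)*(E - 4) = (-3 + E)*(-4 + E) = (-4 + E)*(-3 + E))
B*t(Z) = 2361*(12 + (-1/10)**2 - 7*(-1/10)) = 2361*(12 + 1/100 + 7/10) = 2361*(1271/100) = 3000831/100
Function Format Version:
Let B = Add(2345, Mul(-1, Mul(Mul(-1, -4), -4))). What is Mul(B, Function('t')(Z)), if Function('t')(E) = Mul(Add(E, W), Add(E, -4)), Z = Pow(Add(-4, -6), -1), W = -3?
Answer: Rational(3000831, 100) ≈ 30008.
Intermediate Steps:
B = 2361 (B = Add(2345, Mul(-1, Mul(4, -4))) = Add(2345, Mul(-1, -16)) = Add(2345, 16) = 2361)
Z = Rational(-1, 10) (Z = Pow(-10, -1) = Rational(-1, 10) ≈ -0.10000)
Function('t')(E) = Mul(Add(-4, E), Add(-3, E)) (Function('t')(E) = Mul(Add(E, -3), Add(E, -4)) = Mul(Add(-3, E), Add(-4, E)) = Mul(Add(-4, E), Add(-3, E)))
Mul(B, Function('t')(Z)) = Mul(2361, Add(12, Pow(Rational(-1, 10), 2), Mul(-7, Rational(-1, 10)))) = Mul(2361, Add(12, Rational(1, 100), Rational(7, 10))) = Mul(2361, Rational(1271, 100)) = Rational(3000831, 100)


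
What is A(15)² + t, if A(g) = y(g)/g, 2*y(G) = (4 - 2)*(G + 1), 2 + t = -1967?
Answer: -442769/225 ≈ -1967.9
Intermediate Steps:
t = -1969 (t = -2 - 1967 = -1969)
y(G) = 1 + G (y(G) = ((4 - 2)*(G + 1))/2 = (2*(1 + G))/2 = (2 + 2*G)/2 = 1 + G)
A(g) = (1 + g)/g
A(15)² + t = ((1 + 15)/15)² - 1969 = ((1/15)*16)² - 1969 = (16/15)² - 1969 = 256/225 - 1969 = -442769/225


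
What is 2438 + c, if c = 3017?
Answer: 5455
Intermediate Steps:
2438 + c = 2438 + 3017 = 5455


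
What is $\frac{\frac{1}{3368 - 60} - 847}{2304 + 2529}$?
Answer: $- \frac{2801875}{15987564} \approx -0.17525$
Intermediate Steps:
$\frac{\frac{1}{3368 - 60} - 847}{2304 + 2529} = \frac{\frac{1}{3308} - 847}{4833} = \left(\frac{1}{3308} - 847\right) \frac{1}{4833} = \left(- \frac{2801875}{3308}\right) \frac{1}{4833} = - \frac{2801875}{15987564}$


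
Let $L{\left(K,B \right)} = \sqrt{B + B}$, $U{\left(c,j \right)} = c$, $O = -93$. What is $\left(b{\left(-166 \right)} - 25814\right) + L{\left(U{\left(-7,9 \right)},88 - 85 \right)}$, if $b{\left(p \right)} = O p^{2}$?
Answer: $-2588522 + \sqrt{6} \approx -2.5885 \cdot 10^{6}$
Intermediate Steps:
$b{\left(p \right)} = - 93 p^{2}$
$L{\left(K,B \right)} = \sqrt{2} \sqrt{B}$ ($L{\left(K,B \right)} = \sqrt{2 B} = \sqrt{2} \sqrt{B}$)
$\left(b{\left(-166 \right)} - 25814\right) + L{\left(U{\left(-7,9 \right)},88 - 85 \right)} = \left(- 93 \left(-166\right)^{2} - 25814\right) + \sqrt{2} \sqrt{88 - 85} = \left(\left(-93\right) 27556 - 25814\right) + \sqrt{2} \sqrt{88 - 85} = \left(-2562708 - 25814\right) + \sqrt{2} \sqrt{3} = -2588522 + \sqrt{6}$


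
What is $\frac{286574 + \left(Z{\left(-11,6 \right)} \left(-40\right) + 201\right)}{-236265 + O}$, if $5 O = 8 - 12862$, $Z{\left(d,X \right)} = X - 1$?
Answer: $- \frac{1432875}{1194179} \approx -1.1999$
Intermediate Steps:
$Z{\left(d,X \right)} = -1 + X$
$O = - \frac{12854}{5}$ ($O = \frac{8 - 12862}{5} = \frac{1}{5} \left(-12854\right) = - \frac{12854}{5} \approx -2570.8$)
$\frac{286574 + \left(Z{\left(-11,6 \right)} \left(-40\right) + 201\right)}{-236265 + O} = \frac{286574 + \left(\left(-1 + 6\right) \left(-40\right) + 201\right)}{-236265 - \frac{12854}{5}} = \frac{286574 + \left(5 \left(-40\right) + 201\right)}{- \frac{1194179}{5}} = \left(286574 + \left(-200 + 201\right)\right) \left(- \frac{5}{1194179}\right) = \left(286574 + 1\right) \left(- \frac{5}{1194179}\right) = 286575 \left(- \frac{5}{1194179}\right) = - \frac{1432875}{1194179}$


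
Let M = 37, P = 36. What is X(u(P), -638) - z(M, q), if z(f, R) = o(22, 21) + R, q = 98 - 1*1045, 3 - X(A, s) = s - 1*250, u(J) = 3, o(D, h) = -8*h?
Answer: 2006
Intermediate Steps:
X(A, s) = 253 - s (X(A, s) = 3 - (s - 1*250) = 3 - (s - 250) = 3 - (-250 + s) = 3 + (250 - s) = 253 - s)
q = -947 (q = 98 - 1045 = -947)
z(f, R) = -168 + R (z(f, R) = -8*21 + R = -168 + R)
X(u(P), -638) - z(M, q) = (253 - 1*(-638)) - (-168 - 947) = (253 + 638) - 1*(-1115) = 891 + 1115 = 2006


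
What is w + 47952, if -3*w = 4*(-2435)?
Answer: 153596/3 ≈ 51199.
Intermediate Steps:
w = 9740/3 (w = -4*(-2435)/3 = -⅓*(-9740) = 9740/3 ≈ 3246.7)
w + 47952 = 9740/3 + 47952 = 153596/3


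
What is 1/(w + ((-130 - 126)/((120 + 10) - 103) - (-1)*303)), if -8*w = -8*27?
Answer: 27/8654 ≈ 0.0031199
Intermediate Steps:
w = 27 (w = -(-1)*27 = -⅛*(-216) = 27)
1/(w + ((-130 - 126)/((120 + 10) - 103) - (-1)*303)) = 1/(27 + ((-130 - 126)/((120 + 10) - 103) - (-1)*303)) = 1/(27 + (-256/(130 - 103) - 1*(-303))) = 1/(27 + (-256/27 + 303)) = 1/(27 + 7925/27) = 1/(8654/27) = 27/8654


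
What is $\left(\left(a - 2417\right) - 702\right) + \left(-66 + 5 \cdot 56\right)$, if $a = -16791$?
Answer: $-19696$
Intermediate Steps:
$\left(\left(a - 2417\right) - 702\right) + \left(-66 + 5 \cdot 56\right) = \left(\left(-16791 - 2417\right) - 702\right) + \left(-66 + 5 \cdot 56\right) = \left(\left(-16791 - 2417\right) - 702\right) + \left(-66 + 280\right) = \left(-19208 - 702\right) + 214 = -19910 + 214 = -19696$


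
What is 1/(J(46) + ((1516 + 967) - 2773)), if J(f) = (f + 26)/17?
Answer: -17/4858 ≈ -0.0034994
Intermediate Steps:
J(f) = 26/17 + f/17 (J(f) = (26 + f)*(1/17) = 26/17 + f/17)
1/(J(46) + ((1516 + 967) - 2773)) = 1/((26/17 + (1/17)*46) + ((1516 + 967) - 2773)) = 1/((26/17 + 46/17) + (2483 - 2773)) = 1/(72/17 - 290) = 1/(-4858/17) = -17/4858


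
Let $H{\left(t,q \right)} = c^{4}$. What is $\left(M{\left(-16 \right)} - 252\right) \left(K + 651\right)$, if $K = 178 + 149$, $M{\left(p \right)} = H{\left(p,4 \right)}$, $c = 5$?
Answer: $364794$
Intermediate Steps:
$H{\left(t,q \right)} = 625$ ($H{\left(t,q \right)} = 5^{4} = 625$)
$M{\left(p \right)} = 625$
$K = 327$
$\left(M{\left(-16 \right)} - 252\right) \left(K + 651\right) = \left(625 - 252\right) \left(327 + 651\right) = 373 \cdot 978 = 364794$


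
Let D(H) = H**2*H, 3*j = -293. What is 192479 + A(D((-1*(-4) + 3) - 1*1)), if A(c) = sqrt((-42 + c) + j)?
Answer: 192479 + sqrt(687)/3 ≈ 1.9249e+5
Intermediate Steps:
j = -293/3 (j = (1/3)*(-293) = -293/3 ≈ -97.667)
D(H) = H**3
A(c) = sqrt(-419/3 + c) (A(c) = sqrt((-42 + c) - 293/3) = sqrt(-419/3 + c))
192479 + A(D((-1*(-4) + 3) - 1*1)) = 192479 + sqrt(-1257 + 9*((-1*(-4) + 3) - 1*1)**3)/3 = 192479 + sqrt(-1257 + 9*((4 + 3) - 1)**3)/3 = 192479 + sqrt(-1257 + 9*(7 - 1)**3)/3 = 192479 + sqrt(-1257 + 9*6**3)/3 = 192479 + sqrt(-1257 + 9*216)/3 = 192479 + sqrt(-1257 + 1944)/3 = 192479 + sqrt(687)/3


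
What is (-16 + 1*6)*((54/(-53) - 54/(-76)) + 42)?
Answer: -419835/1007 ≈ -416.92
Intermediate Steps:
(-16 + 1*6)*((54/(-53) - 54/(-76)) + 42) = (-16 + 6)*((54*(-1/53) - 54*(-1/76)) + 42) = -10*((-54/53 + 27/38) + 42) = -10*(-621/2014 + 42) = -10*83967/2014 = -419835/1007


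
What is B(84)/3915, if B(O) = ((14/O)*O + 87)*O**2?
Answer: 79184/435 ≈ 182.03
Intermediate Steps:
B(O) = 101*O**2 (B(O) = (14 + 87)*O**2 = 101*O**2)
B(84)/3915 = (101*84**2)/3915 = (101*7056)*(1/3915) = 712656*(1/3915) = 79184/435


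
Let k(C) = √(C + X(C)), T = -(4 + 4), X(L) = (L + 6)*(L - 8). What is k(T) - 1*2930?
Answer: -2930 + 2*√6 ≈ -2925.1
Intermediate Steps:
X(L) = (-8 + L)*(6 + L) (X(L) = (6 + L)*(-8 + L) = (-8 + L)*(6 + L))
T = -8 (T = -1*8 = -8)
k(C) = √(-48 + C² - C) (k(C) = √(C + (-48 + C² - 2*C)) = √(-48 + C² - C))
k(T) - 1*2930 = √(-48 + (-8)² - 1*(-8)) - 1*2930 = √(-48 + 64 + 8) - 2930 = √24 - 2930 = 2*√6 - 2930 = -2930 + 2*√6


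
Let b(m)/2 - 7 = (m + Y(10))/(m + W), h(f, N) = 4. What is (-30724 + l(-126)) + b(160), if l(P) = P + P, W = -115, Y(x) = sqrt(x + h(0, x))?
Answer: -278594/9 + 2*sqrt(14)/45 ≈ -30955.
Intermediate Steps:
Y(x) = sqrt(4 + x) (Y(x) = sqrt(x + 4) = sqrt(4 + x))
b(m) = 14 + 2*(m + sqrt(14))/(-115 + m) (b(m) = 14 + 2*((m + sqrt(4 + 10))/(m - 115)) = 14 + 2*((m + sqrt(14))/(-115 + m)) = 14 + 2*(m + sqrt(14))/(-115 + m))
l(P) = 2*P
(-30724 + l(-126)) + b(160) = (-30724 + 2*(-126)) + 2*(-805 + sqrt(14) + 8*160)/(-115 + 160) = (-30724 - 252) + 2*(-805 + sqrt(14) + 1280)/45 = -30976 + 2*(1/45)*(475 + sqrt(14)) = -30976 + (190/9 + 2*sqrt(14)/45) = -278594/9 + 2*sqrt(14)/45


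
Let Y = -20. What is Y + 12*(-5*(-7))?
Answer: 400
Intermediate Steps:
Y + 12*(-5*(-7)) = -20 + 12*(-5*(-7)) = -20 + 12*35 = -20 + 420 = 400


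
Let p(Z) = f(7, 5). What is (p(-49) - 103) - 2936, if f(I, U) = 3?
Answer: -3036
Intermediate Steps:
p(Z) = 3
(p(-49) - 103) - 2936 = (3 - 103) - 2936 = -100 - 2936 = -3036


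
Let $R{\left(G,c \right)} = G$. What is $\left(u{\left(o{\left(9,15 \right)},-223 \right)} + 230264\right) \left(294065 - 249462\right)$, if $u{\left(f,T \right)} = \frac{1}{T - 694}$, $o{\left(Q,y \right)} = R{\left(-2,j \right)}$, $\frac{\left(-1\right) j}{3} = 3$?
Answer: $\frac{9418016536461}{917} \approx 1.027 \cdot 10^{10}$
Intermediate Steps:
$j = -9$ ($j = \left(-3\right) 3 = -9$)
$o{\left(Q,y \right)} = -2$
$u{\left(f,T \right)} = \frac{1}{-694 + T}$
$\left(u{\left(o{\left(9,15 \right)},-223 \right)} + 230264\right) \left(294065 - 249462\right) = \left(\frac{1}{-694 - 223} + 230264\right) \left(294065 - 249462\right) = \left(\frac{1}{-917} + 230264\right) 44603 = \left(- \frac{1}{917} + 230264\right) 44603 = \frac{211152087}{917} \cdot 44603 = \frac{9418016536461}{917}$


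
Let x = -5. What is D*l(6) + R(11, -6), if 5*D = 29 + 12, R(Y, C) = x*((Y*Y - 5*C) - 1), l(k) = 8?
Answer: -3422/5 ≈ -684.40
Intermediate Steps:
R(Y, C) = 5 - 5*Y² + 25*C (R(Y, C) = -5*((Y*Y - 5*C) - 1) = -5*((Y² - 5*C) - 1) = -5*(-1 + Y² - 5*C) = 5 - 5*Y² + 25*C)
D = 41/5 (D = (29 + 12)/5 = (⅕)*41 = 41/5 ≈ 8.2000)
D*l(6) + R(11, -6) = (41/5)*8 + (5 - 5*11² + 25*(-6)) = 328/5 + (5 - 5*121 - 150) = 328/5 + (5 - 605 - 150) = 328/5 - 750 = -3422/5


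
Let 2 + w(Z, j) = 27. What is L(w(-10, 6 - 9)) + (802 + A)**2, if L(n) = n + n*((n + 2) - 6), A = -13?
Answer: 623071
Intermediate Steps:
w(Z, j) = 25 (w(Z, j) = -2 + 27 = 25)
L(n) = n + n*(-4 + n) (L(n) = n + n*((2 + n) - 6) = n + n*(-4 + n))
L(w(-10, 6 - 9)) + (802 + A)**2 = 25*(-3 + 25) + (802 - 13)**2 = 25*22 + 789**2 = 550 + 622521 = 623071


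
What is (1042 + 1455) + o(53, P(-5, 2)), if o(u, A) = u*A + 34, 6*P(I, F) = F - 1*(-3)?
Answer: 15451/6 ≈ 2575.2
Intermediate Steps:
P(I, F) = ½ + F/6 (P(I, F) = (F - 1*(-3))/6 = (F + 3)/6 = (3 + F)/6 = ½ + F/6)
o(u, A) = 34 + A*u (o(u, A) = A*u + 34 = 34 + A*u)
(1042 + 1455) + o(53, P(-5, 2)) = (1042 + 1455) + (34 + (½ + (⅙)*2)*53) = 2497 + (34 + (½ + ⅓)*53) = 2497 + (34 + (⅚)*53) = 2497 + (34 + 265/6) = 2497 + 469/6 = 15451/6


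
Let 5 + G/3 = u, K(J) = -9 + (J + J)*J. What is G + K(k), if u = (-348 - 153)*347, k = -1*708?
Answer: 480963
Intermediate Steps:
k = -708
K(J) = -9 + 2*J**2 (K(J) = -9 + (2*J)*J = -9 + 2*J**2)
u = -173847 (u = -501*347 = -173847)
G = -521556 (G = -15 + 3*(-173847) = -15 - 521541 = -521556)
G + K(k) = -521556 + (-9 + 2*(-708)**2) = -521556 + (-9 + 2*501264) = -521556 + (-9 + 1002528) = -521556 + 1002519 = 480963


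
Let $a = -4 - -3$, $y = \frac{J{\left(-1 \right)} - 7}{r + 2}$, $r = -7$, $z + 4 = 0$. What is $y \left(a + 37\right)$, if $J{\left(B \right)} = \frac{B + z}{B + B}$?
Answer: $\frac{162}{5} \approx 32.4$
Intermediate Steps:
$z = -4$ ($z = -4 + 0 = -4$)
$J{\left(B \right)} = \frac{-4 + B}{2 B}$ ($J{\left(B \right)} = \frac{B - 4}{B + B} = \frac{-4 + B}{2 B}$)
$y = \frac{9}{10}$ ($y = \frac{\frac{-4 - 1}{2 \left(-1\right)} - 7}{-7 + 2} = \frac{\frac{1}{2} \left(-1\right) \left(-5\right) - 7}{-5} = \left(\frac{5}{2} - 7\right) \left(- \frac{1}{5}\right) = \left(- \frac{9}{2}\right) \left(- \frac{1}{5}\right) = \frac{9}{10} \approx 0.9$)
$a = -1$ ($a = -4 + 3 = -1$)
$y \left(a + 37\right) = \frac{9 \left(-1 + 37\right)}{10} = \frac{9}{10} \cdot 36 = \frac{162}{5}$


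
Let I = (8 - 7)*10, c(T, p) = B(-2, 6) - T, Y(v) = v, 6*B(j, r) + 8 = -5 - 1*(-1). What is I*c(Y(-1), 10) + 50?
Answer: 40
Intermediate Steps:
B(j, r) = -2 (B(j, r) = -4/3 + (-5 - 1*(-1))/6 = -4/3 + (-5 + 1)/6 = -4/3 + (⅙)*(-4) = -4/3 - ⅔ = -2)
c(T, p) = -2 - T
I = 10 (I = 1*10 = 10)
I*c(Y(-1), 10) + 50 = 10*(-2 - 1*(-1)) + 50 = 10*(-2 + 1) + 50 = 10*(-1) + 50 = -10 + 50 = 40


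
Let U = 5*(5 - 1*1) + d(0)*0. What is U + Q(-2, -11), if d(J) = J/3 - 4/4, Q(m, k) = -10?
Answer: 10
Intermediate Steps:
d(J) = -1 + J/3 (d(J) = J*(1/3) - 4*1/4 = J/3 - 1 = -1 + J/3)
U = 20 (U = 5*(5 - 1*1) + (-1 + (1/3)*0)*0 = 5*(5 - 1) + (-1 + 0)*0 = 5*4 - 1*0 = 20 + 0 = 20)
U + Q(-2, -11) = 20 - 10 = 10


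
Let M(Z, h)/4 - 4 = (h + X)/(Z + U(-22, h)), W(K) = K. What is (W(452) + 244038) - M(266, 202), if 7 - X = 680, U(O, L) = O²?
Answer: 30559564/125 ≈ 2.4448e+5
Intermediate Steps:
X = -673 (X = 7 - 1*680 = 7 - 680 = -673)
M(Z, h) = 16 + 4*(-673 + h)/(484 + Z) (M(Z, h) = 16 + 4*((h - 673)/(Z + (-22)²)) = 16 + 4*((-673 + h)/(Z + 484)) = 16 + 4*((-673 + h)/(484 + Z)) = 16 + 4*(-673 + h)/(484 + Z))
(W(452) + 244038) - M(266, 202) = (452 + 244038) - 4*(1263 + 202 + 4*266)/(484 + 266) = 244490 - 4*(1263 + 202 + 1064)/750 = 244490 - 4*2529/750 = 244490 - 1*1686/125 = 244490 - 1686/125 = 30559564/125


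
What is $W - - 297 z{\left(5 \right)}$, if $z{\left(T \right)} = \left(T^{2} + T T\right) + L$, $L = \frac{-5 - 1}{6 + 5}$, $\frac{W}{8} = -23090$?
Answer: $-170032$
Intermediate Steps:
$W = -184720$ ($W = 8 \left(-23090\right) = -184720$)
$L = - \frac{6}{11} \approx -0.54545$
$z{\left(T \right)} = - \frac{6}{11} + 2 T^{2}$ ($z{\left(T \right)} = \left(T^{2} + T T\right) - \frac{6}{11} = \left(T^{2} + T^{2}\right) - \frac{6}{11} = 2 T^{2} - \frac{6}{11} = - \frac{6}{11} + 2 T^{2}$)
$W - - 297 z{\left(5 \right)} = -184720 - - 297 \left(- \frac{6}{11} + 2 \cdot 5^{2}\right) = -184720 - - 297 \left(- \frac{6}{11} + 2 \cdot 25\right) = -184720 - - 297 \left(- \frac{6}{11} + 50\right) = -184720 - \left(-297\right) \frac{544}{11} = -184720 - -14688 = -184720 + 14688 = -170032$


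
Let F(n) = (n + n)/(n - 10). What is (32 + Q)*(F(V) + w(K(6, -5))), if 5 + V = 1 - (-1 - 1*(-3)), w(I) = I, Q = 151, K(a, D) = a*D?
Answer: -21411/4 ≈ -5352.8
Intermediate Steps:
K(a, D) = D*a
V = -6 (V = -5 + (1 - (-1 - 1*(-3))) = -5 + (1 - (-1 + 3)) = -5 + (1 - 1*2) = -5 + (1 - 2) = -5 - 1 = -6)
F(n) = 2*n/(-10 + n) (F(n) = (2*n)/(-10 + n) = 2*n/(-10 + n))
(32 + Q)*(F(V) + w(K(6, -5))) = (32 + 151)*(2*(-6)/(-10 - 6) - 5*6) = 183*(2*(-6)/(-16) - 30) = 183*(2*(-6)*(-1/16) - 30) = 183*(¾ - 30) = 183*(-117/4) = -21411/4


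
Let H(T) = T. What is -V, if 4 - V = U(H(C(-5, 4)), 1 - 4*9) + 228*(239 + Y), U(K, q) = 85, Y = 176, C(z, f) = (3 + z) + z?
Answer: 94701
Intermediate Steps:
C(z, f) = 3 + 2*z
V = -94701 (V = 4 - (85 + 228*(239 + 176)) = 4 - (85 + 228*415) = 4 - (85 + 94620) = 4 - 1*94705 = 4 - 94705 = -94701)
-V = -1*(-94701) = 94701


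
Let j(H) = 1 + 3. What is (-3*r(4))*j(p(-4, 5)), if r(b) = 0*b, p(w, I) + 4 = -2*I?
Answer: 0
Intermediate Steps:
p(w, I) = -4 - 2*I
r(b) = 0
j(H) = 4
(-3*r(4))*j(p(-4, 5)) = -3*0*4 = 0*4 = 0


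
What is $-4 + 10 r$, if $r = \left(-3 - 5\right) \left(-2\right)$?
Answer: $156$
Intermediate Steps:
$r = 16$ ($r = \left(-8\right) \left(-2\right) = 16$)
$-4 + 10 r = -4 + 10 \cdot 16 = -4 + 160 = 156$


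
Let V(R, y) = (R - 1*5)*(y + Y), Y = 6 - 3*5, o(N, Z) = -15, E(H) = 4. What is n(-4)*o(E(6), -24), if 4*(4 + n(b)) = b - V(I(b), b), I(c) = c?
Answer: 2055/4 ≈ 513.75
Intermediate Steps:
Y = -9 (Y = 6 - 15 = -9)
V(R, y) = (-9 + y)*(-5 + R) (V(R, y) = (R - 1*5)*(y - 9) = (R - 5)*(-9 + y) = (-5 + R)*(-9 + y) = (-9 + y)*(-5 + R))
n(b) = -61/4 - b²/4 + 15*b/4 (n(b) = -4 + (b - (45 - 9*b - 5*b + b*b))/4 = -4 + (b - (45 - 9*b - 5*b + b²))/4 = -4 + (b - (45 + b² - 14*b))/4 = -4 + (b + (-45 - b² + 14*b))/4 = -4 + (-45 - b² + 15*b)/4 = -4 + (-45/4 - b²/4 + 15*b/4) = -61/4 - b²/4 + 15*b/4)
n(-4)*o(E(6), -24) = (-61/4 - ¼*(-4)² + (15/4)*(-4))*(-15) = (-61/4 - ¼*16 - 15)*(-15) = (-61/4 - 4 - 15)*(-15) = -137/4*(-15) = 2055/4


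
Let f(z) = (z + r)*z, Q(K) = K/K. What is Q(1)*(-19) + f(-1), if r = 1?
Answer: -19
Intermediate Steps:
Q(K) = 1
f(z) = z*(1 + z) (f(z) = (z + 1)*z = (1 + z)*z = z*(1 + z))
Q(1)*(-19) + f(-1) = 1*(-19) - (1 - 1) = -19 - 1*0 = -19 + 0 = -19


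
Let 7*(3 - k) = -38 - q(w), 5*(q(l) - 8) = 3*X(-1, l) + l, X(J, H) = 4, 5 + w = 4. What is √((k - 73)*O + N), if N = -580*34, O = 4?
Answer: 2*I*√6116565/35 ≈ 141.32*I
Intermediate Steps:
w = -1 (w = -5 + 4 = -1)
N = -19720
q(l) = 52/5 + l/5 (q(l) = 8 + (3*4 + l)/5 = 8 + (12 + l)/5 = 8 + (12/5 + l/5) = 52/5 + l/5)
k = 346/35 (k = 3 - (-38 - (52/5 + (⅕)*(-1)))/7 = 3 - (-38 - (52/5 - ⅕))/7 = 3 - (-38 - 1*51/5)/7 = 3 - (-38 - 51/5)/7 = 3 - ⅐*(-241/5) = 3 + 241/35 = 346/35 ≈ 9.8857)
√((k - 73)*O + N) = √((346/35 - 73)*4 - 19720) = √(-2209/35*4 - 19720) = √(-8836/35 - 19720) = √(-699036/35) = 2*I*√6116565/35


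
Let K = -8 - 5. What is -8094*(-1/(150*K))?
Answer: -1349/325 ≈ -4.1508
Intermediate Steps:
K = -13
-8094*(-1/(150*K)) = -8094/(-13*(-10)*15) = -8094/(130*15) = -8094/1950 = -8094*1/1950 = -1349/325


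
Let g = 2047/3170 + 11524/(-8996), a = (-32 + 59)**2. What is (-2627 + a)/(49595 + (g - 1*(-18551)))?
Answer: -13531468340/485830793113 ≈ -0.027852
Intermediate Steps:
a = 729 (a = 27**2 = 729)
g = -4529067/7129330 (g = 2047*(1/3170) + 11524*(-1/8996) = 2047/3170 - 2881/2249 = -4529067/7129330 ≈ -0.63527)
(-2627 + a)/(49595 + (g - 1*(-18551))) = (-2627 + 729)/(49595 + (-4529067/7129330 - 1*(-18551))) = -1898/(49595 + (-4529067/7129330 + 18551)) = -1898/(49595 + 132251671763/7129330) = -1898/485830793113/7129330 = -1898*7129330/485830793113 = -13531468340/485830793113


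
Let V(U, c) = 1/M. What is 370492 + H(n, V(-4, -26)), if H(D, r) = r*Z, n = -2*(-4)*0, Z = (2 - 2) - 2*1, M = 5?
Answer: 1852458/5 ≈ 3.7049e+5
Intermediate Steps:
V(U, c) = ⅕ (V(U, c) = 1/5 = ⅕)
Z = -2 (Z = 0 - 2 = -2)
n = 0 (n = 8*0 = 0)
H(D, r) = -2*r (H(D, r) = r*(-2) = -2*r)
370492 + H(n, V(-4, -26)) = 370492 - 2*⅕ = 370492 - ⅖ = 1852458/5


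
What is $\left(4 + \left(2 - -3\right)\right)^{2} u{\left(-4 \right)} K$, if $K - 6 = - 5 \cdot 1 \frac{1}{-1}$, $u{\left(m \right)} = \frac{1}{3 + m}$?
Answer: $-891$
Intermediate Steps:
$K = 11$ ($K = 6 - 5 \cdot 1 \frac{1}{-1} = 6 - 5 \cdot 1 \left(-1\right) = 6 - -5 = 6 + 5 = 11$)
$\left(4 + \left(2 - -3\right)\right)^{2} u{\left(-4 \right)} K = \frac{\left(4 + \left(2 - -3\right)\right)^{2}}{3 - 4} \cdot 11 = \frac{\left(4 + \left(2 + 3\right)\right)^{2}}{-1} \cdot 11 = \left(4 + 5\right)^{2} \left(-1\right) 11 = 9^{2} \left(-1\right) 11 = 81 \left(-1\right) 11 = \left(-81\right) 11 = -891$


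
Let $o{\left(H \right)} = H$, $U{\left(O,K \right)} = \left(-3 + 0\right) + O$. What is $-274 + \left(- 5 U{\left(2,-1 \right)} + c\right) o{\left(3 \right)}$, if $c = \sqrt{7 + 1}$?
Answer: $-259 + 6 \sqrt{2} \approx -250.51$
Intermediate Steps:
$U{\left(O,K \right)} = -3 + O$
$c = 2 \sqrt{2}$ ($c = \sqrt{8} = 2 \sqrt{2} \approx 2.8284$)
$-274 + \left(- 5 U{\left(2,-1 \right)} + c\right) o{\left(3 \right)} = -274 + \left(- 5 \left(-3 + 2\right) + 2 \sqrt{2}\right) 3 = -274 + \left(\left(-5\right) \left(-1\right) + 2 \sqrt{2}\right) 3 = -274 + \left(5 + 2 \sqrt{2}\right) 3 = -274 + \left(15 + 6 \sqrt{2}\right) = -259 + 6 \sqrt{2}$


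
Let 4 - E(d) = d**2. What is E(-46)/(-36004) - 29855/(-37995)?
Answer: 57757243/68398599 ≈ 0.84442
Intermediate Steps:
E(d) = 4 - d**2
E(-46)/(-36004) - 29855/(-37995) = (4 - 1*(-46)**2)/(-36004) - 29855/(-37995) = (4 - 1*2116)*(-1/36004) - 29855*(-1/37995) = (4 - 2116)*(-1/36004) + 5971/7599 = -2112*(-1/36004) + 5971/7599 = 528/9001 + 5971/7599 = 57757243/68398599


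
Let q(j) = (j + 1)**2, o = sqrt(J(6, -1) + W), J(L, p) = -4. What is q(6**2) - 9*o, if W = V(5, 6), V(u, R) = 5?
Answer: 1360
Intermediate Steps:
W = 5
o = 1 (o = sqrt(-4 + 5) = sqrt(1) = 1)
q(j) = (1 + j)**2
q(6**2) - 9*o = (1 + 6**2)**2 - 9*1 = (1 + 36)**2 - 9 = 37**2 - 9 = 1369 - 9 = 1360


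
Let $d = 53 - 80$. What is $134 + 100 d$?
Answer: $-2566$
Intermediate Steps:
$d = -27$ ($d = 53 - 80 = -27$)
$134 + 100 d = 134 + 100 \left(-27\right) = 134 - 2700 = -2566$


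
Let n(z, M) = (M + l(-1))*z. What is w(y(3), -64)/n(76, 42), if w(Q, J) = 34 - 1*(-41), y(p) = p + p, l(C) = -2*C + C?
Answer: 75/3268 ≈ 0.022950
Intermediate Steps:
l(C) = -C
y(p) = 2*p
n(z, M) = z*(1 + M) (n(z, M) = (M - 1*(-1))*z = (M + 1)*z = (1 + M)*z = z*(1 + M))
w(Q, J) = 75 (w(Q, J) = 34 + 41 = 75)
w(y(3), -64)/n(76, 42) = 75/((76*(1 + 42))) = 75/((76*43)) = 75/3268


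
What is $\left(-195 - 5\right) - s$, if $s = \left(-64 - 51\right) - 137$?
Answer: $52$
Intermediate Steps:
$s = -252$ ($s = -115 - 137 = -252$)
$\left(-195 - 5\right) - s = \left(-195 - 5\right) - -252 = \left(-195 - 5\right) + 252 = -200 + 252 = 52$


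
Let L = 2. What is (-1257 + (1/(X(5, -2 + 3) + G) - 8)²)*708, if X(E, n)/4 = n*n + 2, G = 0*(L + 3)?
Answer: -10146997/12 ≈ -8.4558e+5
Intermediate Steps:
G = 0 (G = 0*(2 + 3) = 0*5 = 0)
X(E, n) = 8 + 4*n² (X(E, n) = 4*(n*n + 2) = 4*(n² + 2) = 4*(2 + n²) = 8 + 4*n²)
(-1257 + (1/(X(5, -2 + 3) + G) - 8)²)*708 = (-1257 + (1/((8 + 4*(-2 + 3)²) + 0) - 8)²)*708 = (-1257 + (1/((8 + 4*1²) + 0) - 8)²)*708 = (-1257 + (1/((8 + 4*1) + 0) - 8)²)*708 = (-1257 + (1/((8 + 4) + 0) - 8)²)*708 = (-1257 + (1/(12 + 0) - 8)²)*708 = (-1257 + (1/12 - 8)²)*708 = (-1257 + (-95/12)²)*708 = (-1257 + 9025/144)*708 = -171983/144*708 = -10146997/12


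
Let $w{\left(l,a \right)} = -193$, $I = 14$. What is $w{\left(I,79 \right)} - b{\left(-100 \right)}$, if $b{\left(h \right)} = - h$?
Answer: $-293$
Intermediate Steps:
$w{\left(I,79 \right)} - b{\left(-100 \right)} = -193 - \left(-1\right) \left(-100\right) = -193 - 100 = -293$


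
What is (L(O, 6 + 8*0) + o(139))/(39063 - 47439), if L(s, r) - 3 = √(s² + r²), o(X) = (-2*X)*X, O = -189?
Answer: 38639/8376 - √3973/2792 ≈ 4.5905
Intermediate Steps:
o(X) = -2*X²
L(s, r) = 3 + √(r² + s²) (L(s, r) = 3 + √(s² + r²) = 3 + √(r² + s²))
(L(O, 6 + 8*0) + o(139))/(39063 - 47439) = ((3 + √((6 + 8*0)² + (-189)²)) - 2*139²)/(39063 - 47439) = ((3 + √((6 + 0)² + 35721)) - 2*19321)/(-8376) = ((3 + √(6² + 35721)) - 38642)*(-1/8376) = ((3 + √(36 + 35721)) - 38642)*(-1/8376) = ((3 + √35757) - 38642)*(-1/8376) = ((3 + 3*√3973) - 38642)*(-1/8376) = (-38639 + 3*√3973)*(-1/8376) = 38639/8376 - √3973/2792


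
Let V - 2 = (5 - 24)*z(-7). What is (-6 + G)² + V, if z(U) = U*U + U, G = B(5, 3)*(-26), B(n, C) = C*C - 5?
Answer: 11304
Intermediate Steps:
B(n, C) = -5 + C² (B(n, C) = C² - 5 = -5 + C²)
G = -104 (G = (-5 + 3²)*(-26) = (-5 + 9)*(-26) = 4*(-26) = -104)
z(U) = U + U² (z(U) = U² + U = U + U²)
V = -796 (V = 2 + (5 - 24)*(-7*(1 - 7)) = 2 - (-133)*(-6) = 2 - 19*42 = 2 - 798 = -796)
(-6 + G)² + V = (-6 - 104)² - 796 = (-110)² - 796 = 12100 - 796 = 11304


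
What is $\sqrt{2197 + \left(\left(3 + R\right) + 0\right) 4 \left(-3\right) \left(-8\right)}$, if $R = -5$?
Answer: $\sqrt{2005} \approx 44.777$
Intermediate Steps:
$\sqrt{2197 + \left(\left(3 + R\right) + 0\right) 4 \left(-3\right) \left(-8\right)} = \sqrt{2197 + \left(\left(3 - 5\right) + 0\right) 4 \left(-3\right) \left(-8\right)} = \sqrt{2197 + \left(-2 + 0\right) \left(-12\right) \left(-8\right)} = \sqrt{2197 + \left(-2\right) \left(-12\right) \left(-8\right)} = \sqrt{2197 + 24 \left(-8\right)} = \sqrt{2197 - 192} = \sqrt{2005}$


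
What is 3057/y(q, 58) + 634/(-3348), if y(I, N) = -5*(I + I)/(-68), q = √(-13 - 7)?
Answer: -317/1674 - 51969*I*√5/25 ≈ -0.18937 - 4648.3*I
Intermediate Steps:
q = 2*I*√5 (q = √(-20) = 2*I*√5 ≈ 4.4721*I)
y(I, N) = 5*I/34 (y(I, N) = -10*I*(-1/68) = 5*I/34)
3057/y(q, 58) + 634/(-3348) = 3057/((5*(2*I*√5)/34)) + 634/(-3348) = 3057/((5*I*√5/17)) + 634*(-1/3348) = 3057*(-17*I*√5/25) - 317/1674 = -51969*I*√5/25 - 317/1674 = -317/1674 - 51969*I*√5/25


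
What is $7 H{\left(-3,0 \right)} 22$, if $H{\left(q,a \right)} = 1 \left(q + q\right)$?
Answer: $-924$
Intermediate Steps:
$H{\left(q,a \right)} = 2 q$ ($H{\left(q,a \right)} = 1 \cdot 2 q = 2 q$)
$7 H{\left(-3,0 \right)} 22 = 7 \cdot 2 \left(-3\right) 22 = 7 \left(-6\right) 22 = \left(-42\right) 22 = -924$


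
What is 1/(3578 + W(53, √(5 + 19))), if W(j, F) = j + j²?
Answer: 1/6440 ≈ 0.00015528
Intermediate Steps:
1/(3578 + W(53, √(5 + 19))) = 1/(3578 + 53*(1 + 53)) = 1/(3578 + 53*54) = 1/(3578 + 2862) = 1/6440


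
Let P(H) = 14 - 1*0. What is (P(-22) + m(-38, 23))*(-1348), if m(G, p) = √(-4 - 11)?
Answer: -18872 - 1348*I*√15 ≈ -18872.0 - 5220.8*I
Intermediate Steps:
P(H) = 14 (P(H) = 14 + 0 = 14)
m(G, p) = I*√15 (m(G, p) = √(-15) = I*√15)
(P(-22) + m(-38, 23))*(-1348) = (14 + I*√15)*(-1348) = -18872 - 1348*I*√15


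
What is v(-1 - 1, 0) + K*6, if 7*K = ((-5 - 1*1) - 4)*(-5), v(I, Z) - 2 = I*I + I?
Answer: 328/7 ≈ 46.857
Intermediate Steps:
v(I, Z) = 2 + I + I**2 (v(I, Z) = 2 + (I*I + I) = 2 + (I**2 + I) = 2 + (I + I**2) = 2 + I + I**2)
K = 50/7 (K = (((-5 - 1*1) - 4)*(-5))/7 = (((-5 - 1) - 4)*(-5))/7 = ((-6 - 4)*(-5))/7 = (-10*(-5))/7 = (1/7)*50 = 50/7 ≈ 7.1429)
v(-1 - 1, 0) + K*6 = (2 + (-1 - 1) + (-1 - 1)**2) + (50/7)*6 = (2 - 2 + (-2)**2) + 300/7 = (2 - 2 + 4) + 300/7 = 4 + 300/7 = 328/7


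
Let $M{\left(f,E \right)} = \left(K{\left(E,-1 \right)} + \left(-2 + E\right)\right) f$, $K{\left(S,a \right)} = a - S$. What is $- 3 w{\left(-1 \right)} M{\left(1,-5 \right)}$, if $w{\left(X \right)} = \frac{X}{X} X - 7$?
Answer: $-72$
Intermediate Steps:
$M{\left(f,E \right)} = - 3 f$ ($M{\left(f,E \right)} = \left(\left(-1 - E\right) + \left(-2 + E\right)\right) f = - 3 f$)
$w{\left(X \right)} = -7 + X$ ($w{\left(X \right)} = 1 X - 7 = X - 7 = -7 + X$)
$- 3 w{\left(-1 \right)} M{\left(1,-5 \right)} = - 3 \left(-7 - 1\right) \left(\left(-3\right) 1\right) = \left(-3\right) \left(-8\right) \left(-3\right) = 24 \left(-3\right) = -72$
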